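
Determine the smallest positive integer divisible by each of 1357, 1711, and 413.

275471

1357 = 23 × 59
1711 = 29 × 59
413 = 7 × 59
LCM(1357, 1711, 413) = 7 × 23 × 29 × 59 = 275471.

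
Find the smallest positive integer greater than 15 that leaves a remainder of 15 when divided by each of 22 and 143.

301

N − 15 must be a common multiple of 22 and 143.
22 = 2 × 11
143 = 11 × 13
LCM(22, 143) = 2 × 11 × 13 = 286.
Smallest N > 15 is LCM + 15 = 286 + 15 = 301.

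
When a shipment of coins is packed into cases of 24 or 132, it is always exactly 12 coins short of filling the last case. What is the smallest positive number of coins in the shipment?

252

Being 12 short of a full case of size k means N ≡ −12 (mod k), i.e. N + 12 is a multiple of each size.
24 = 2^3 × 3
132 = 2^2 × 3 × 11
LCM(24, 132) = 2^3 × 3 × 11 = 264.
Smallest positive N is 264 − 12 = 252.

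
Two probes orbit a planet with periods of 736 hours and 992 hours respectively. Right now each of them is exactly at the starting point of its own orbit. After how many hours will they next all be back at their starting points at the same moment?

22816 hours

The first simultaneous occurrence is after LCM of the individual periods.
736 = 2^5 × 23
992 = 2^5 × 31
LCM(736, 992) = 2^5 × 23 × 31 = 22816.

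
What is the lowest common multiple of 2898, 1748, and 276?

110124

2898 = 2 × 3^2 × 7 × 23
1748 = 2^2 × 19 × 23
276 = 2^2 × 3 × 23
LCM(2898, 1748, 276) = 2^2 × 3^2 × 7 × 19 × 23 = 110124.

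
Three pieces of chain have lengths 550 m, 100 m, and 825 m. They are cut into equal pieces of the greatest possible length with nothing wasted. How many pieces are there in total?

59

Piece length = gcd(550, 100, 825).
550 = 2 × 5^2 × 11
100 = 2^2 × 5^2
825 = 3 × 5^2 × 11
gcd(550, 100, 825) = 5^2 = 25.
Total pieces = 550/25 + 100/25 + 825/25 = 22 + 4 + 33 = 59.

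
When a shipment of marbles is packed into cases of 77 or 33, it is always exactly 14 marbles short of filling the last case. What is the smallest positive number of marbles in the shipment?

217

Being 14 short of a full case of size k means N ≡ −14 (mod k), i.e. N + 14 is a multiple of each size.
77 = 7 × 11
33 = 3 × 11
LCM(77, 33) = 3 × 7 × 11 = 231.
Smallest positive N is 231 − 14 = 217.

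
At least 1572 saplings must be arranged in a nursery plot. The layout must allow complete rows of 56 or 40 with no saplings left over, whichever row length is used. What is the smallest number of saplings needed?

1680

The number of saplings must be a common multiple of 56 and 40, so a multiple of their LCM.
56 = 2^3 × 7
40 = 2^3 × 5
LCM(56, 40) = 2^3 × 5 × 7 = 280.
Smallest multiple of 280 that is ≥ 1572: ⌈1572/280⌉ × 280 = 6 × 280 = 1680.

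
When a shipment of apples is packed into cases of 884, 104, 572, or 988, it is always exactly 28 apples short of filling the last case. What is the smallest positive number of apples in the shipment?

369484

Being 28 short of a full case of size k means N ≡ −28 (mod k), i.e. N + 28 is a multiple of each size.
884 = 2^2 × 13 × 17
104 = 2^3 × 13
572 = 2^2 × 11 × 13
988 = 2^2 × 13 × 19
LCM(884, 104, 572, 988) = 2^3 × 11 × 13 × 17 × 19 = 369512.
Smallest positive N is 369512 − 28 = 369484.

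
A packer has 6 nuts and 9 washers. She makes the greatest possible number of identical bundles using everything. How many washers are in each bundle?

3

Number of bundles = gcd(6, 9).
6 = 2 × 3
9 = 3^2
gcd(6, 9) = 3.
washers per bundle = 9 / 3 = 3.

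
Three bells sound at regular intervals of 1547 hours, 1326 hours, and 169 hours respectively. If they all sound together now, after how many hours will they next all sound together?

120666 hours

They coincide at every common multiple of the periods; the first is the LCM.
1547 = 7 × 13 × 17
1326 = 2 × 3 × 13 × 17
169 = 13^2
LCM(1547, 1326, 169) = 2 × 3 × 7 × 13^2 × 17 = 120666.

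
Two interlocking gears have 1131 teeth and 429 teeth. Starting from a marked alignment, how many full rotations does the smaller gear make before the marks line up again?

The first common completion time is the LCM of the periods.
1131 = 3 × 13 × 29
429 = 3 × 11 × 13
LCM(1131, 429) = 3 × 11 × 13 × 29 = 12441.
Rotations for period 429: 12441 / 429 = 29.

29 rotations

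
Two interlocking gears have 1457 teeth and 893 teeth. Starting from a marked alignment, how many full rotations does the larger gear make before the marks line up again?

All finish a whole number of cycles simultaneously at t = LCM of the periods.
1457 = 31 × 47
893 = 19 × 47
LCM(1457, 893) = 19 × 31 × 47 = 27683.
Rotations for period 1457: 27683 / 1457 = 19.

19 rotations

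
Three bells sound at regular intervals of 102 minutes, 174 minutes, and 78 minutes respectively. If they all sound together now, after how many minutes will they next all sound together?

38454 minutes

They coincide at every common multiple of the periods; the first is the LCM.
102 = 2 × 3 × 17
174 = 2 × 3 × 29
78 = 2 × 3 × 13
LCM(102, 174, 78) = 2 × 3 × 13 × 17 × 29 = 38454.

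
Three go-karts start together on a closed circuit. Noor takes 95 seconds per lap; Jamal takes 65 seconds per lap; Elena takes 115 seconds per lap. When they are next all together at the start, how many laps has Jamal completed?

437 laps

The first common completion time is the LCM of the periods.
95 = 5 × 19
65 = 5 × 13
115 = 5 × 23
LCM(95, 65, 115) = 5 × 13 × 19 × 23 = 28405.
Laps for period 65: 28405 / 65 = 437.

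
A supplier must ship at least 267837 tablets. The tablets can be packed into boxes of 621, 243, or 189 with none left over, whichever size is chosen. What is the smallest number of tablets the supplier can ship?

The number of tablets must be a common multiple of 621, 243, and 189, so a multiple of their LCM.
621 = 3^3 × 23
243 = 3^5
189 = 3^3 × 7
LCM(621, 243, 189) = 3^5 × 7 × 23 = 39123.
Smallest multiple of 39123 that is ≥ 267837: ⌈267837/39123⌉ × 39123 = 7 × 39123 = 273861.

273861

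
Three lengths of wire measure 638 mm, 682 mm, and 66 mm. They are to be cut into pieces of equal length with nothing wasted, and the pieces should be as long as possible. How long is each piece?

22 mm

Each piece length must divide every original length, so the longest possible is gcd(638, 682, 66).
638 = 2 × 11 × 29
682 = 2 × 11 × 31
66 = 2 × 3 × 11
gcd(638, 682, 66) = 2 × 11 = 22.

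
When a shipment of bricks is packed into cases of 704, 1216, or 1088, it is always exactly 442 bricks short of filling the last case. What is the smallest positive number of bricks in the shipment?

Being 442 short of a full case of size k means N ≡ −442 (mod k), i.e. N + 442 is a multiple of each size.
704 = 2^6 × 11
1216 = 2^6 × 19
1088 = 2^6 × 17
LCM(704, 1216, 1088) = 2^6 × 11 × 17 × 19 = 227392.
Smallest positive N is 227392 − 442 = 226950.

226950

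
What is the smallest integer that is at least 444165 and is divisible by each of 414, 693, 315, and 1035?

The integer must be a common multiple of 414, 693, 315, and 1035, so a multiple of their LCM.
414 = 2 × 3^2 × 23
693 = 3^2 × 7 × 11
315 = 3^2 × 5 × 7
1035 = 3^2 × 5 × 23
LCM(414, 693, 315, 1035) = 2 × 3^2 × 5 × 7 × 11 × 23 = 159390.
Smallest multiple of 159390 that is ≥ 444165: ⌈444165/159390⌉ × 159390 = 3 × 159390 = 478170.

478170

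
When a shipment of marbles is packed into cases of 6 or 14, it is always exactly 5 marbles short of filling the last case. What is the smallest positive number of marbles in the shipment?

Being 5 short of a full case of size k means N ≡ −5 (mod k), i.e. N + 5 is a multiple of each size.
6 = 2 × 3
14 = 2 × 7
LCM(6, 14) = 2 × 3 × 7 = 42.
Smallest positive N is 42 − 5 = 37.

37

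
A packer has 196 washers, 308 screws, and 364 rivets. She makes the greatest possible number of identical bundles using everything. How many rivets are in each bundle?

13

Number of bundles = gcd(196, 308, 364).
196 = 2^2 × 7^2
308 = 2^2 × 7 × 11
364 = 2^2 × 7 × 13
gcd(196, 308, 364) = 2^2 × 7 = 28.
rivets per bundle = 364 / 28 = 13.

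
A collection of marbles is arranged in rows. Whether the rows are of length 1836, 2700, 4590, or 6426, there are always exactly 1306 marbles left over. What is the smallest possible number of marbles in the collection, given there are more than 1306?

322606

N − 1306 must be a common multiple of 1836, 2700, 4590, and 6426.
1836 = 2^2 × 3^3 × 17
2700 = 2^2 × 3^3 × 5^2
4590 = 2 × 3^3 × 5 × 17
6426 = 2 × 3^3 × 7 × 17
LCM(1836, 2700, 4590, 6426) = 2^2 × 3^3 × 5^2 × 7 × 17 = 321300.
Smallest N > 1306 is LCM + 1306 = 321300 + 1306 = 322606.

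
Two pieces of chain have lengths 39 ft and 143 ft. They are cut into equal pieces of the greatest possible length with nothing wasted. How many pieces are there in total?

Piece length = gcd(39, 143).
39 = 3 × 13
143 = 11 × 13
gcd(39, 143) = 13.
Total pieces = 39/13 + 143/13 = 3 + 11 = 14.

14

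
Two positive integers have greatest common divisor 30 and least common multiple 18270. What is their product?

548100

For any two positive integers, gcd × lcm = product = 30 × 18270 = 548100.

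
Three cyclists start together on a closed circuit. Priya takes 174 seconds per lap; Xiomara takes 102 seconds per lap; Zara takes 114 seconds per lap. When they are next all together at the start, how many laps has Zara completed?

The first common completion time is the LCM of the periods.
174 = 2 × 3 × 29
102 = 2 × 3 × 17
114 = 2 × 3 × 19
LCM(174, 102, 114) = 2 × 3 × 17 × 19 × 29 = 56202.
Laps for period 114: 56202 / 114 = 493.

493 laps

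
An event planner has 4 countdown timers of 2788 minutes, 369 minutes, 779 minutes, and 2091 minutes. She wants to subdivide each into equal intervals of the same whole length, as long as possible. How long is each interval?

The interval must divide each timer length; the longest such is the gcd.
2788 = 2^2 × 17 × 41
369 = 3^2 × 41
779 = 19 × 41
2091 = 3 × 17 × 41
gcd(2788, 369, 779, 2091) = 41.

41 minutes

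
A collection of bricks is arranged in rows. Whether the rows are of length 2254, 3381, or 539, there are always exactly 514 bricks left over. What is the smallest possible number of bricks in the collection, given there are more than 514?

N − 514 must be a common multiple of 2254, 3381, and 539.
2254 = 2 × 7^2 × 23
3381 = 3 × 7^2 × 23
539 = 7^2 × 11
LCM(2254, 3381, 539) = 2 × 3 × 7^2 × 11 × 23 = 74382.
Smallest N > 514 is LCM + 514 = 74382 + 514 = 74896.

74896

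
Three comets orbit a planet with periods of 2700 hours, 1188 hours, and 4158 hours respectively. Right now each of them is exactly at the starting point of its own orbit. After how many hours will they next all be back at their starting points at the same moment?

207900 hours

We need the least common multiple of the intervals.
2700 = 2^2 × 3^3 × 5^2
1188 = 2^2 × 3^3 × 11
4158 = 2 × 3^3 × 7 × 11
LCM(2700, 1188, 4158) = 2^2 × 3^3 × 5^2 × 7 × 11 = 207900.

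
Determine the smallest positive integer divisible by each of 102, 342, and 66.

63954

102 = 2 × 3 × 17
342 = 2 × 3^2 × 19
66 = 2 × 3 × 11
LCM(102, 342, 66) = 2 × 3^2 × 11 × 17 × 19 = 63954.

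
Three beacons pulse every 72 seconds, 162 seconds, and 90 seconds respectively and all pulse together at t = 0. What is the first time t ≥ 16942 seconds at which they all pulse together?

Joint pulses occur at multiples of LCM(72, 162, 90).
72 = 2^3 × 3^2
162 = 2 × 3^4
90 = 2 × 3^2 × 5
LCM(72, 162, 90) = 2^3 × 3^4 × 5 = 3240.
Smallest multiple of 3240 that is ≥ 16942: ⌈16942/3240⌉ × 3240 = 6 × 3240 = 19440.

19440 seconds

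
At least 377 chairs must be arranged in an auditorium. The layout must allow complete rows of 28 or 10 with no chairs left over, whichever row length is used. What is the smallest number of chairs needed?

420

The number of chairs must be a common multiple of 28 and 10, so a multiple of their LCM.
28 = 2^2 × 7
10 = 2 × 5
LCM(28, 10) = 2^2 × 5 × 7 = 140.
Smallest multiple of 140 that is ≥ 377: ⌈377/140⌉ × 140 = 3 × 140 = 420.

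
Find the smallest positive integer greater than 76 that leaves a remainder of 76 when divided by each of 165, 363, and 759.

N − 76 must be a common multiple of 165, 363, and 759.
165 = 3 × 5 × 11
363 = 3 × 11^2
759 = 3 × 11 × 23
LCM(165, 363, 759) = 3 × 5 × 11^2 × 23 = 41745.
Smallest N > 76 is LCM + 76 = 41745 + 76 = 41821.

41821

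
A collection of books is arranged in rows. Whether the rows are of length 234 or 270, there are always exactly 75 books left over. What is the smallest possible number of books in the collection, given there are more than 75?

3585

N − 75 must be a common multiple of 234 and 270.
234 = 2 × 3^2 × 13
270 = 2 × 3^3 × 5
LCM(234, 270) = 2 × 3^3 × 5 × 13 = 3510.
Smallest N > 75 is LCM + 75 = 3510 + 75 = 3585.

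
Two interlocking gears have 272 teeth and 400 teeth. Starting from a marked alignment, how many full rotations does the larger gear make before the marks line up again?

17 rotations

All finish a whole number of cycles simultaneously at t = LCM of the periods.
272 = 2^4 × 17
400 = 2^4 × 5^2
LCM(272, 400) = 2^4 × 5^2 × 17 = 6800.
Rotations for period 400: 6800 / 400 = 17.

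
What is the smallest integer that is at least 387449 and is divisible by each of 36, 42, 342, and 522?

416556

The integer must be a common multiple of 36, 42, 342, and 522, so a multiple of their LCM.
36 = 2^2 × 3^2
42 = 2 × 3 × 7
342 = 2 × 3^2 × 19
522 = 2 × 3^2 × 29
LCM(36, 42, 342, 522) = 2^2 × 3^2 × 7 × 19 × 29 = 138852.
Smallest multiple of 138852 that is ≥ 387449: ⌈387449/138852⌉ × 138852 = 3 × 138852 = 416556.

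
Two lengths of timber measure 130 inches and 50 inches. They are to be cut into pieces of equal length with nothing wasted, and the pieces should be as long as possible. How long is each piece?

10 inches

By the Euclidean algorithm:
130 = 2 × 50 + 30
50 = 1 × 30 + 20
30 = 1 × 20 + 10
20 = 2 × 10 + 0
gcd(130, 50) = 10.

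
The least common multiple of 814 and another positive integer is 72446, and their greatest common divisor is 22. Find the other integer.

gcd × lcm = product of the two integers, so the other integer is (22 × 72446) / 814 = 1958.

1958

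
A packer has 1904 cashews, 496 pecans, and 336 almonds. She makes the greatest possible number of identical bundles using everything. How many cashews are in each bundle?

119

Number of bundles = gcd(1904, 496, 336).
1904 = 2^4 × 7 × 17
496 = 2^4 × 31
336 = 2^4 × 3 × 7
gcd(1904, 496, 336) = 2^4 = 16.
cashews per bundle = 1904 / 16 = 119.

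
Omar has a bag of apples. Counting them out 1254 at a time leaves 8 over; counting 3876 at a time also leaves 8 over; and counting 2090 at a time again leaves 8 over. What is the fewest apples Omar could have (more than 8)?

N − 8 must be a common multiple of 1254, 3876, and 2090.
1254 = 2 × 3 × 11 × 19
3876 = 2^2 × 3 × 17 × 19
2090 = 2 × 5 × 11 × 19
LCM(1254, 3876, 2090) = 2^2 × 3 × 5 × 11 × 17 × 19 = 213180.
Smallest N > 8 is LCM + 8 = 213180 + 8 = 213188.

213188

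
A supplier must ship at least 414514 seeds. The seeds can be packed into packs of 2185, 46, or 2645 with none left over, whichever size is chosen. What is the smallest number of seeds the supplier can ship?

502550

The number of seeds must be a common multiple of 2185, 46, and 2645, so a multiple of their LCM.
2185 = 5 × 19 × 23
46 = 2 × 23
2645 = 5 × 23^2
LCM(2185, 46, 2645) = 2 × 5 × 19 × 23^2 = 100510.
Smallest multiple of 100510 that is ≥ 414514: ⌈414514/100510⌉ × 100510 = 5 × 100510 = 502550.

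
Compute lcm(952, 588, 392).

952 = 2^3 × 7 × 17
588 = 2^2 × 3 × 7^2
392 = 2^3 × 7^2
LCM(952, 588, 392) = 2^3 × 3 × 7^2 × 17 = 19992.

19992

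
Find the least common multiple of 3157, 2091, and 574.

3157 = 7 × 11 × 41
2091 = 3 × 17 × 41
574 = 2 × 7 × 41
LCM(3157, 2091, 574) = 2 × 3 × 7 × 11 × 17 × 41 = 322014.

322014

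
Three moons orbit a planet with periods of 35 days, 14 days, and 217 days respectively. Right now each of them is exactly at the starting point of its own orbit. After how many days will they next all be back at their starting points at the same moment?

We need the least common multiple of the intervals.
35 = 5 × 7
14 = 2 × 7
217 = 7 × 31
LCM(35, 14, 217) = 2 × 5 × 7 × 31 = 2170.

2170 days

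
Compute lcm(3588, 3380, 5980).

3588 = 2^2 × 3 × 13 × 23
3380 = 2^2 × 5 × 13^2
5980 = 2^2 × 5 × 13 × 23
LCM(3588, 3380, 5980) = 2^2 × 3 × 5 × 13^2 × 23 = 233220.

233220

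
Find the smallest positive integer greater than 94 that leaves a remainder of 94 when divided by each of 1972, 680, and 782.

N − 94 must be a common multiple of 1972, 680, and 782.
1972 = 2^2 × 17 × 29
680 = 2^3 × 5 × 17
782 = 2 × 17 × 23
LCM(1972, 680, 782) = 2^3 × 5 × 17 × 23 × 29 = 453560.
Smallest N > 94 is LCM + 94 = 453560 + 94 = 453654.

453654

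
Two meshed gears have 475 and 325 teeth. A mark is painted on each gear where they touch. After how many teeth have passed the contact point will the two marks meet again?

The first simultaneous occurrence is after LCM of the individual periods.
475 = 5^2 × 19
325 = 5^2 × 13
LCM(475, 325) = 5^2 × 13 × 19 = 6175.

6175 teeth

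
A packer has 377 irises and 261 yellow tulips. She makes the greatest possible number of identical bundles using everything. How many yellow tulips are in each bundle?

9

Number of bundles = gcd(377, 261).
377 = 13 × 29
261 = 3^2 × 29
gcd(377, 261) = 29.
yellow tulips per bundle = 261 / 29 = 9.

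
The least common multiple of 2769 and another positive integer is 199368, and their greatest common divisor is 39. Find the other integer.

2808

gcd × lcm = product of the two integers, so the other integer is (39 × 199368) / 2769 = 2808.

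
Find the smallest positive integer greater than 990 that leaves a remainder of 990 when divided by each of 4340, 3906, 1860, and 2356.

743130

N − 990 must be a common multiple of 4340, 3906, 1860, and 2356.
4340 = 2^2 × 5 × 7 × 31
3906 = 2 × 3^2 × 7 × 31
1860 = 2^2 × 3 × 5 × 31
2356 = 2^2 × 19 × 31
LCM(4340, 3906, 1860, 2356) = 2^2 × 3^2 × 5 × 7 × 19 × 31 = 742140.
Smallest N > 990 is LCM + 990 = 742140 + 990 = 743130.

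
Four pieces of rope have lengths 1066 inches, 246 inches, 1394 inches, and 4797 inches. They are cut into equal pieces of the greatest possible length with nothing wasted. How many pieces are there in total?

183

Piece length = gcd(1066, 246, 1394, 4797).
1066 = 2 × 13 × 41
246 = 2 × 3 × 41
1394 = 2 × 17 × 41
4797 = 3^2 × 13 × 41
gcd(1066, 246, 1394, 4797) = 41.
Total pieces = 1066/41 + 246/41 + 1394/41 + 4797/41 = 26 + 6 + 34 + 117 = 183.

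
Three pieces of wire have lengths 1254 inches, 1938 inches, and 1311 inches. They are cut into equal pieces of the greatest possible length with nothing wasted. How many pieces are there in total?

79

Piece length = gcd(1254, 1938, 1311).
1254 = 2 × 3 × 11 × 19
1938 = 2 × 3 × 17 × 19
1311 = 3 × 19 × 23
gcd(1254, 1938, 1311) = 3 × 19 = 57.
Total pieces = 1254/57 + 1938/57 + 1311/57 = 22 + 34 + 23 = 79.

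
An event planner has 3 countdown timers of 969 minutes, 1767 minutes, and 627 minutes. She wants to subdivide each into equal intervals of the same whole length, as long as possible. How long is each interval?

57 minutes

The interval must divide each timer length; the longest such is the gcd.
969 = 3 × 17 × 19
1767 = 3 × 19 × 31
627 = 3 × 11 × 19
gcd(969, 1767, 627) = 3 × 19 = 57.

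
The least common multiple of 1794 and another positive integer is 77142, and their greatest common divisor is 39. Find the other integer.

gcd × lcm = product of the two integers, so the other integer is (39 × 77142) / 1794 = 1677.

1677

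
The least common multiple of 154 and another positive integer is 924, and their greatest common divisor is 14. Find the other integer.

84

gcd × lcm = product of the two integers, so the other integer is (14 × 924) / 154 = 84.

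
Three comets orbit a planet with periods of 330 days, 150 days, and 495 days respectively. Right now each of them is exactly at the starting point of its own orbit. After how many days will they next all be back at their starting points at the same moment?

They coincide at every common multiple of the periods; the first is the LCM.
330 = 2 × 3 × 5 × 11
150 = 2 × 3 × 5^2
495 = 3^2 × 5 × 11
LCM(330, 150, 495) = 2 × 3^2 × 5^2 × 11 = 4950.

4950 days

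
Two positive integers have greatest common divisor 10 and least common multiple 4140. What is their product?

41400

For any two positive integers, gcd × lcm = product = 10 × 4140 = 41400.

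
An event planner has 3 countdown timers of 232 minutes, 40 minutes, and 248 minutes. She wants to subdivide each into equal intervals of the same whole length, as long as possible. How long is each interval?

The interval must divide each timer length; the longest such is the gcd.
232 = 2^3 × 29
40 = 2^3 × 5
248 = 2^3 × 31
gcd(232, 40, 248) = 2^3 = 8.

8 minutes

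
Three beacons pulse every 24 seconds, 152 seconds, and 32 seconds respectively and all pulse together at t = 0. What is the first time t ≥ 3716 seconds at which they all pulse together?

5472 seconds

Joint pulses occur at multiples of LCM(24, 152, 32).
24 = 2^3 × 3
152 = 2^3 × 19
32 = 2^5
LCM(24, 152, 32) = 2^5 × 3 × 19 = 1824.
Smallest multiple of 1824 that is ≥ 3716: ⌈3716/1824⌉ × 1824 = 3 × 1824 = 5472.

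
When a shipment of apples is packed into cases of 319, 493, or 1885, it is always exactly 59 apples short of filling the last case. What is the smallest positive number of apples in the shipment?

352436

Being 59 short of a full case of size k means N ≡ −59 (mod k), i.e. N + 59 is a multiple of each size.
319 = 11 × 29
493 = 17 × 29
1885 = 5 × 13 × 29
LCM(319, 493, 1885) = 5 × 11 × 13 × 17 × 29 = 352495.
Smallest positive N is 352495 − 59 = 352436.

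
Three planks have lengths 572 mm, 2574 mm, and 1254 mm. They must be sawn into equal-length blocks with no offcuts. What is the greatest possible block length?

The block length must divide every plank, so the greatest is gcd(572, 2574, 1254).
572 = 2^2 × 11 × 13
2574 = 2 × 3^2 × 11 × 13
1254 = 2 × 3 × 11 × 19
gcd(572, 2574, 1254) = 2 × 11 = 22.

22 mm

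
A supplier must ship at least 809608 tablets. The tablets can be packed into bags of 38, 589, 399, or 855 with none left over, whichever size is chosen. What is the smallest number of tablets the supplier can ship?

The number of tablets must be a common multiple of 38, 589, 399, and 855, so a multiple of their LCM.
38 = 2 × 19
589 = 19 × 31
399 = 3 × 7 × 19
855 = 3^2 × 5 × 19
LCM(38, 589, 399, 855) = 2 × 3^2 × 5 × 7 × 19 × 31 = 371070.
Smallest multiple of 371070 that is ≥ 809608: ⌈809608/371070⌉ × 371070 = 3 × 371070 = 1113210.

1113210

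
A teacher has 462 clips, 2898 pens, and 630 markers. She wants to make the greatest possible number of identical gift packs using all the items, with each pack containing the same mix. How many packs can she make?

42 packs

The pack count must divide each quantity, so the greatest is gcd(462, 2898, 630).
462 = 2 × 3 × 7 × 11
2898 = 2 × 3^2 × 7 × 23
630 = 2 × 3^2 × 5 × 7
gcd(462, 2898, 630) = 2 × 3 × 7 = 42.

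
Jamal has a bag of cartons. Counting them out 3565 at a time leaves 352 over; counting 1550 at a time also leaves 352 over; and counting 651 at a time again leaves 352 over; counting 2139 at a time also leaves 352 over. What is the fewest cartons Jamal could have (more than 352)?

749002

N − 352 must be a common multiple of 3565, 1550, 651, and 2139.
3565 = 5 × 23 × 31
1550 = 2 × 5^2 × 31
651 = 3 × 7 × 31
2139 = 3 × 23 × 31
LCM(3565, 1550, 651, 2139) = 2 × 3 × 5^2 × 7 × 23 × 31 = 748650.
Smallest N > 352 is LCM + 352 = 748650 + 352 = 749002.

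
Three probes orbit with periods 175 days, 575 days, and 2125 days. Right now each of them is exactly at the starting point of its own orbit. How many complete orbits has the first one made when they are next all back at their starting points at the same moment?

1955 orbits

They are all back at their starting positions together after one LCM of the periods.
175 = 5^2 × 7
575 = 5^2 × 23
2125 = 5^3 × 17
LCM(175, 575, 2125) = 5^3 × 7 × 17 × 23 = 342125.
Orbits for period 175: 342125 / 175 = 1955.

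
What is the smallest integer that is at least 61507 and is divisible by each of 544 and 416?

63648

The integer must be a common multiple of 544 and 416, so a multiple of their LCM.
544 = 2^5 × 17
416 = 2^5 × 13
LCM(544, 416) = 2^5 × 13 × 17 = 7072.
Smallest multiple of 7072 that is ≥ 61507: ⌈61507/7072⌉ × 7072 = 9 × 7072 = 63648.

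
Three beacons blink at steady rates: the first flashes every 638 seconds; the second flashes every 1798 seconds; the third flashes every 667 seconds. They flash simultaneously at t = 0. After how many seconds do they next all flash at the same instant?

454894 seconds

We need the least common multiple of the intervals.
638 = 2 × 11 × 29
1798 = 2 × 29 × 31
667 = 23 × 29
LCM(638, 1798, 667) = 2 × 11 × 23 × 29 × 31 = 454894.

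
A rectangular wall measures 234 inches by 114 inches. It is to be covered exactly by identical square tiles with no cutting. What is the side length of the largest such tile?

6 inches

By the Euclidean algorithm:
234 = 2 × 114 + 6
114 = 19 × 6 + 0
gcd(234, 114) = 6.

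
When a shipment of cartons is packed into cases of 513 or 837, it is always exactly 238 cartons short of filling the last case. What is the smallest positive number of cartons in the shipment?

15665

Being 238 short of a full case of size k means N ≡ −238 (mod k), i.e. N + 238 is a multiple of each size.
513 = 3^3 × 19
837 = 3^3 × 31
LCM(513, 837) = 3^3 × 19 × 31 = 15903.
Smallest positive N is 15903 − 238 = 15665.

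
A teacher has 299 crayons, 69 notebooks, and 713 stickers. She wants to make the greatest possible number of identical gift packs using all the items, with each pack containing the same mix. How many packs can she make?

The pack count must divide each quantity, so the greatest is gcd(299, 69, 713).
299 = 13 × 23
69 = 3 × 23
713 = 23 × 31
gcd(299, 69, 713) = 23.

23 packs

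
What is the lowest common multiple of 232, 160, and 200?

232 = 2^3 × 29
160 = 2^5 × 5
200 = 2^3 × 5^2
LCM(232, 160, 200) = 2^5 × 5^2 × 29 = 23200.

23200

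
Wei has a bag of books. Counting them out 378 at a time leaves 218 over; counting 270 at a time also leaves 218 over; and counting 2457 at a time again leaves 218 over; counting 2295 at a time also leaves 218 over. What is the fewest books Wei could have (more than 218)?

N − 218 must be a common multiple of 378, 270, 2457, and 2295.
378 = 2 × 3^3 × 7
270 = 2 × 3^3 × 5
2457 = 3^3 × 7 × 13
2295 = 3^3 × 5 × 17
LCM(378, 270, 2457, 2295) = 2 × 3^3 × 5 × 7 × 13 × 17 = 417690.
Smallest N > 218 is LCM + 218 = 417690 + 218 = 417908.

417908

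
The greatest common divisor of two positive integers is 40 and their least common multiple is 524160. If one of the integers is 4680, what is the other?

For two integers, gcd × lcm = product, so the other is (40 × 524160) / 4680 = 20966400 / 4680 = 4480.

4480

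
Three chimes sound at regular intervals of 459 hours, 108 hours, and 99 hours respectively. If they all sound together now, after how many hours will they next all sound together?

They coincide at every common multiple of the periods; the first is the LCM.
459 = 3^3 × 17
108 = 2^2 × 3^3
99 = 3^2 × 11
LCM(459, 108, 99) = 2^2 × 3^3 × 11 × 17 = 20196.

20196 hours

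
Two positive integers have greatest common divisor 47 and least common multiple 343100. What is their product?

16125700

For any two positive integers, gcd × lcm = product = 47 × 343100 = 16125700.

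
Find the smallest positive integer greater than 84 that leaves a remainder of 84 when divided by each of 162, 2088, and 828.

432300

N − 84 must be a common multiple of 162, 2088, and 828.
162 = 2 × 3^4
2088 = 2^3 × 3^2 × 29
828 = 2^2 × 3^2 × 23
LCM(162, 2088, 828) = 2^3 × 3^4 × 23 × 29 = 432216.
Smallest N > 84 is LCM + 84 = 432216 + 84 = 432300.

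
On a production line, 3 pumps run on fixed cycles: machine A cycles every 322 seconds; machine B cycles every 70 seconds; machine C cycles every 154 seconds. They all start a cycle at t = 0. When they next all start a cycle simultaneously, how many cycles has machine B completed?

253 cycles

The first common completion time is the LCM of the periods.
322 = 2 × 7 × 23
70 = 2 × 5 × 7
154 = 2 × 7 × 11
LCM(322, 70, 154) = 2 × 5 × 7 × 11 × 23 = 17710.
Cycles for period 70: 17710 / 70 = 253.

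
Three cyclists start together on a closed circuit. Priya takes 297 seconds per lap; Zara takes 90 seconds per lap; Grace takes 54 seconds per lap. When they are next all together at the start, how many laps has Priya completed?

They are all back at their starting positions together after one LCM of the periods.
297 = 3^3 × 11
90 = 2 × 3^2 × 5
54 = 2 × 3^3
LCM(297, 90, 54) = 2 × 3^3 × 5 × 11 = 2970.
Laps for period 297: 2970 / 297 = 10.

10 laps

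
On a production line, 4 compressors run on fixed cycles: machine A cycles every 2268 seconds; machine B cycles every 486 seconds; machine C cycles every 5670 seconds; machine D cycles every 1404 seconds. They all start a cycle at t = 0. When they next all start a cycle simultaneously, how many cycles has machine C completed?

All finish a whole number of cycles simultaneously at t = LCM of the periods.
2268 = 2^2 × 3^4 × 7
486 = 2 × 3^5
5670 = 2 × 3^4 × 5 × 7
1404 = 2^2 × 3^3 × 13
LCM(2268, 486, 5670, 1404) = 2^2 × 3^5 × 5 × 7 × 13 = 442260.
Cycles for period 5670: 442260 / 5670 = 78.

78 cycles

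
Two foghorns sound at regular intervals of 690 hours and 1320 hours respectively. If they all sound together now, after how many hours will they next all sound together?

30360 hours

We need the least common multiple of the intervals.
690 = 2 × 3 × 5 × 23
1320 = 2^3 × 3 × 5 × 11
LCM(690, 1320) = 2^3 × 3 × 5 × 11 × 23 = 30360.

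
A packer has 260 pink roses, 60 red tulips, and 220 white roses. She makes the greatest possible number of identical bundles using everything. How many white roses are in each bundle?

Number of bundles = gcd(260, 60, 220).
260 = 2^2 × 5 × 13
60 = 2^2 × 3 × 5
220 = 2^2 × 5 × 11
gcd(260, 60, 220) = 2^2 × 5 = 20.
white roses per bundle = 220 / 20 = 11.

11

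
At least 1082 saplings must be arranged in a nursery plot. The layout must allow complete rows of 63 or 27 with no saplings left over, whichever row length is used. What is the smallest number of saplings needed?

The number of saplings must be a common multiple of 63 and 27, so a multiple of their LCM.
63 = 3^2 × 7
27 = 3^3
LCM(63, 27) = 3^3 × 7 = 189.
Smallest multiple of 189 that is ≥ 1082: ⌈1082/189⌉ × 189 = 6 × 189 = 1134.

1134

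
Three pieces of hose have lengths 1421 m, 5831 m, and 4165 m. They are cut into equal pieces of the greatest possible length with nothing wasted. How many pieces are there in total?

233

Piece length = gcd(1421, 5831, 4165).
1421 = 7^2 × 29
5831 = 7^3 × 17
4165 = 5 × 7^2 × 17
gcd(1421, 5831, 4165) = 7^2 = 49.
Total pieces = 1421/49 + 5831/49 + 4165/49 = 29 + 119 + 85 = 233.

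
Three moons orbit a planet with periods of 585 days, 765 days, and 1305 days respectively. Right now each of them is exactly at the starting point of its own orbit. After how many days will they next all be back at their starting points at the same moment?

288405 days

They coincide at every common multiple of the periods; the first is the LCM.
585 = 3^2 × 5 × 13
765 = 3^2 × 5 × 17
1305 = 3^2 × 5 × 29
LCM(585, 765, 1305) = 3^2 × 5 × 13 × 17 × 29 = 288405.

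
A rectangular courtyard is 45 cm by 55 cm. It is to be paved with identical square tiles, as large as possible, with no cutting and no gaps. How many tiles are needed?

99

Tile side = gcd(45, 55).
45 = 3^2 × 5
55 = 5 × 11
gcd(45, 55) = 5.
Tiles: (45/5) × (55/5) = 9 × 11 = 99.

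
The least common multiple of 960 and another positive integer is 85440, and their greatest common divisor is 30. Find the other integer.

gcd × lcm = product of the two integers, so the other integer is (30 × 85440) / 960 = 2670.

2670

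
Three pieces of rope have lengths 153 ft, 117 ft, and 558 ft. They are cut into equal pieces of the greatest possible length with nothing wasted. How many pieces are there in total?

92

Piece length = gcd(153, 117, 558).
153 = 3^2 × 17
117 = 3^2 × 13
558 = 2 × 3^2 × 31
gcd(153, 117, 558) = 3^2 = 9.
Total pieces = 153/9 + 117/9 + 558/9 = 17 + 13 + 62 = 92.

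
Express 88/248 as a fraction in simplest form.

88 = 2^3 × 11
248 = 2^3 × 31
gcd(88, 248) = 2^3 = 8.
Divide numerator and denominator by 8: 88/248 = 11/31.

11/31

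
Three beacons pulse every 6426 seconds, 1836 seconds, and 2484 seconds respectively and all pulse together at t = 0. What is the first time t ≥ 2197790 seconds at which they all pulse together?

Joint pulses occur at multiples of LCM(6426, 1836, 2484).
6426 = 2 × 3^3 × 7 × 17
1836 = 2^2 × 3^3 × 17
2484 = 2^2 × 3^3 × 23
LCM(6426, 1836, 2484) = 2^2 × 3^3 × 7 × 17 × 23 = 295596.
Smallest multiple of 295596 that is ≥ 2197790: ⌈2197790/295596⌉ × 295596 = 8 × 295596 = 2364768.

2364768 seconds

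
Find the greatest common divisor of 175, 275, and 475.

175 = 5^2 × 7
275 = 5^2 × 11
475 = 5^2 × 19
gcd(175, 275, 475) = 5^2 = 25.

25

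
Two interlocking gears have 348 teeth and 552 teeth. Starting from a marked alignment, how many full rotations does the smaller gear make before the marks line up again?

All finish a whole number of cycles simultaneously at t = LCM of the periods.
348 = 2^2 × 3 × 29
552 = 2^3 × 3 × 23
LCM(348, 552) = 2^3 × 3 × 23 × 29 = 16008.
Rotations for period 348: 16008 / 348 = 46.

46 rotations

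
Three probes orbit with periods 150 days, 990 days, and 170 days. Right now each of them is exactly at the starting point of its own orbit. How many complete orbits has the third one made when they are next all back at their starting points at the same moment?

495 orbits

They are all back at their starting positions together after one LCM of the periods.
150 = 2 × 3 × 5^2
990 = 2 × 3^2 × 5 × 11
170 = 2 × 5 × 17
LCM(150, 990, 170) = 2 × 3^2 × 5^2 × 11 × 17 = 84150.
Orbits for period 170: 84150 / 170 = 495.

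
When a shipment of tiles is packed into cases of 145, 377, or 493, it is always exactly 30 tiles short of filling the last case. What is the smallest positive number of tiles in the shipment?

Being 30 short of a full case of size k means N ≡ −30 (mod k), i.e. N + 30 is a multiple of each size.
145 = 5 × 29
377 = 13 × 29
493 = 17 × 29
LCM(145, 377, 493) = 5 × 13 × 17 × 29 = 32045.
Smallest positive N is 32045 − 30 = 32015.

32015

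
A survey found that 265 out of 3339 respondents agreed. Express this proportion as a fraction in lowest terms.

265 = 5 × 53
3339 = 3^2 × 7 × 53
gcd(265, 3339) = 53.
Divide numerator and denominator by 53: 265/3339 = 5/63.

5/63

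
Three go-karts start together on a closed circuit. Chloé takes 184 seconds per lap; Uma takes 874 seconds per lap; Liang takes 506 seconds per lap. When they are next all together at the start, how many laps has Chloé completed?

209 laps

The first common completion time is the LCM of the periods.
184 = 2^3 × 23
874 = 2 × 19 × 23
506 = 2 × 11 × 23
LCM(184, 874, 506) = 2^3 × 11 × 19 × 23 = 38456.
Laps for period 184: 38456 / 184 = 209.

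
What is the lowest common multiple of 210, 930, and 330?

71610

210 = 2 × 3 × 5 × 7
930 = 2 × 3 × 5 × 31
330 = 2 × 3 × 5 × 11
LCM(210, 930, 330) = 2 × 3 × 5 × 7 × 11 × 31 = 71610.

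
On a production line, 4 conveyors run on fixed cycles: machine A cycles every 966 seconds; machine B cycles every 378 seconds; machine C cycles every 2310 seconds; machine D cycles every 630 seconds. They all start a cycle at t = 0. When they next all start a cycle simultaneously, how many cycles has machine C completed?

207 cycles

They are all back at their starting positions together after one LCM of the periods.
966 = 2 × 3 × 7 × 23
378 = 2 × 3^3 × 7
2310 = 2 × 3 × 5 × 7 × 11
630 = 2 × 3^2 × 5 × 7
LCM(966, 378, 2310, 630) = 2 × 3^3 × 5 × 7 × 11 × 23 = 478170.
Cycles for period 2310: 478170 / 2310 = 207.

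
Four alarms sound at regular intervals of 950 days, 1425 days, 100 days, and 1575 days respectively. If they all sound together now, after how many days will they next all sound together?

They coincide at every common multiple of the periods; the first is the LCM.
950 = 2 × 5^2 × 19
1425 = 3 × 5^2 × 19
100 = 2^2 × 5^2
1575 = 3^2 × 5^2 × 7
LCM(950, 1425, 100, 1575) = 2^2 × 3^2 × 5^2 × 7 × 19 = 119700.

119700 days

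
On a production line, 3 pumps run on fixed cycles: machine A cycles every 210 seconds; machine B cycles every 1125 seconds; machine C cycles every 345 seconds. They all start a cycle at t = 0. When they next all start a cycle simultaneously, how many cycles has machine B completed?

322 cycles

The first common completion time is the LCM of the periods.
210 = 2 × 3 × 5 × 7
1125 = 3^2 × 5^3
345 = 3 × 5 × 23
LCM(210, 1125, 345) = 2 × 3^2 × 5^3 × 7 × 23 = 362250.
Cycles for period 1125: 362250 / 1125 = 322.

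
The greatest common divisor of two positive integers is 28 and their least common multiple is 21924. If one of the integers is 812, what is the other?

756

For two integers, gcd × lcm = product, so the other is (28 × 21924) / 812 = 613872 / 812 = 756.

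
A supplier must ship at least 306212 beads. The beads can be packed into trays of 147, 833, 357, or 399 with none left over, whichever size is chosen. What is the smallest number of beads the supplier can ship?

The number of beads must be a common multiple of 147, 833, 357, and 399, so a multiple of their LCM.
147 = 3 × 7^2
833 = 7^2 × 17
357 = 3 × 7 × 17
399 = 3 × 7 × 19
LCM(147, 833, 357, 399) = 3 × 7^2 × 17 × 19 = 47481.
Smallest multiple of 47481 that is ≥ 306212: ⌈306212/47481⌉ × 47481 = 7 × 47481 = 332367.

332367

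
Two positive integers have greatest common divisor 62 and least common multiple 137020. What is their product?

8495240

For any two positive integers, gcd × lcm = product = 62 × 137020 = 8495240.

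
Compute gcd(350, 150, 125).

350 = 2 × 5^2 × 7
150 = 2 × 3 × 5^2
125 = 5^3
gcd(350, 150, 125) = 5^2 = 25.

25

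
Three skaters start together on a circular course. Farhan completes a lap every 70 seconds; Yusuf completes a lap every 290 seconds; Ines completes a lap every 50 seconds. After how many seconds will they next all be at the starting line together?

10150 seconds

We need the least common multiple of the intervals.
70 = 2 × 5 × 7
290 = 2 × 5 × 29
50 = 2 × 5^2
LCM(70, 290, 50) = 2 × 5^2 × 7 × 29 = 10150.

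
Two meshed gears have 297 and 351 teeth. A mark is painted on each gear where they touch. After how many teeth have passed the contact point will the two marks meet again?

3861 teeth

The first simultaneous occurrence is after LCM of the individual periods.
297 = 3^3 × 11
351 = 3^3 × 13
LCM(297, 351) = 3^3 × 11 × 13 = 3861.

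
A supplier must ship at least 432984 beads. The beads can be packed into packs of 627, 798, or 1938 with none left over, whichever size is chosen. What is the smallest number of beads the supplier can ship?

447678

The number of beads must be a common multiple of 627, 798, and 1938, so a multiple of their LCM.
627 = 3 × 11 × 19
798 = 2 × 3 × 7 × 19
1938 = 2 × 3 × 17 × 19
LCM(627, 798, 1938) = 2 × 3 × 7 × 11 × 17 × 19 = 149226.
Smallest multiple of 149226 that is ≥ 432984: ⌈432984/149226⌉ × 149226 = 3 × 149226 = 447678.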